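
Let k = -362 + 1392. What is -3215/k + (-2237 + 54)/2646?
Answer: -537769/136269 ≈ -3.9464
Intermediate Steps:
k = 1030
-3215/k + (-2237 + 54)/2646 = -3215/1030 + (-2237 + 54)/2646 = -3215*1/1030 - 2183*1/2646 = -643/206 - 2183/2646 = -537769/136269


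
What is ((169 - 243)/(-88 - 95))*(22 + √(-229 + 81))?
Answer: 1628/183 + 148*I*√37/183 ≈ 8.8962 + 4.9194*I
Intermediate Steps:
((169 - 243)/(-88 - 95))*(22 + √(-229 + 81)) = (-74/(-183))*(22 + √(-148)) = (-74*(-1/183))*(22 + 2*I*√37) = 74*(22 + 2*I*√37)/183 = 1628/183 + 148*I*√37/183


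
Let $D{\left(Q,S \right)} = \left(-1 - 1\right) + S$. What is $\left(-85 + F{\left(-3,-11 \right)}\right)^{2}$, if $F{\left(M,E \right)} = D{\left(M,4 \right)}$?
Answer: $6889$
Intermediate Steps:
$D{\left(Q,S \right)} = -2 + S$
$F{\left(M,E \right)} = 2$ ($F{\left(M,E \right)} = -2 + 4 = 2$)
$\left(-85 + F{\left(-3,-11 \right)}\right)^{2} = \left(-85 + 2\right)^{2} = \left(-83\right)^{2} = 6889$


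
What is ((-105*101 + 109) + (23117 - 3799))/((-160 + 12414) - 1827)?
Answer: 8822/10427 ≈ 0.84607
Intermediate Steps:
((-105*101 + 109) + (23117 - 3799))/((-160 + 12414) - 1827) = ((-10605 + 109) + 19318)/(12254 - 1827) = (-10496 + 19318)/10427 = 8822*(1/10427) = 8822/10427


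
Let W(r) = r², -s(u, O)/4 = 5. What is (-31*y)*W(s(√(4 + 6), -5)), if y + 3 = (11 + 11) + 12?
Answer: -384400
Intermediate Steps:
s(u, O) = -20 (s(u, O) = -4*5 = -20)
y = 31 (y = -3 + ((11 + 11) + 12) = -3 + (22 + 12) = -3 + 34 = 31)
(-31*y)*W(s(√(4 + 6), -5)) = -31*31*(-20)² = -961*400 = -384400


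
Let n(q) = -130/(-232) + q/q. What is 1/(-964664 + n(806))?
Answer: -116/111900843 ≈ -1.0366e-6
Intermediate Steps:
n(q) = 181/116 (n(q) = -130*(-1/232) + 1 = 65/116 + 1 = 181/116)
1/(-964664 + n(806)) = 1/(-964664 + 181/116) = 1/(-111900843/116) = -116/111900843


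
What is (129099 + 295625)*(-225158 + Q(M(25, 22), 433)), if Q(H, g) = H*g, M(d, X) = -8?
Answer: -97101250328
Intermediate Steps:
(129099 + 295625)*(-225158 + Q(M(25, 22), 433)) = (129099 + 295625)*(-225158 - 8*433) = 424724*(-225158 - 3464) = 424724*(-228622) = -97101250328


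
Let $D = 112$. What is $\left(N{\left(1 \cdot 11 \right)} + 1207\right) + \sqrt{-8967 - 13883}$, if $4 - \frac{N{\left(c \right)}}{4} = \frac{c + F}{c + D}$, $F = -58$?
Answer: $\frac{150617}{123} + 5 i \sqrt{914} \approx 1224.5 + 151.16 i$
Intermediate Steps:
$N{\left(c \right)} = 16 - \frac{4 \left(-58 + c\right)}{112 + c}$ ($N{\left(c \right)} = 16 - 4 \frac{c - 58}{c + 112} = 16 - 4 \frac{-58 + c}{112 + c} = 16 - \frac{4 \left(-58 + c\right)}{112 + c}$)
$\left(N{\left(1 \cdot 11 \right)} + 1207\right) + \sqrt{-8967 - 13883} = \left(\frac{4 \left(506 + 3 \cdot 1 \cdot 11\right)}{112 + 1 \cdot 11} + 1207\right) + \sqrt{-8967 - 13883} = \left(\frac{4 \left(506 + 3 \cdot 11\right)}{112 + 11} + 1207\right) + \sqrt{-22850} = \left(\frac{4 \left(506 + 33\right)}{123} + 1207\right) + 5 i \sqrt{914} = \left(4 \cdot \frac{1}{123} \cdot 539 + 1207\right) + 5 i \sqrt{914} = \left(\frac{2156}{123} + 1207\right) + 5 i \sqrt{914} = \frac{150617}{123} + 5 i \sqrt{914}$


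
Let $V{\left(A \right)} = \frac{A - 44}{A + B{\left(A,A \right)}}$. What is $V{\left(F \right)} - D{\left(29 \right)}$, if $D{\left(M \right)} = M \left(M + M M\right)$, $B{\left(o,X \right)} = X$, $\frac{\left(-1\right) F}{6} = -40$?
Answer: $- \frac{3027551}{120} \approx -25230.0$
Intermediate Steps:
$F = 240$ ($F = \left(-6\right) \left(-40\right) = 240$)
$D{\left(M \right)} = M \left(M + M^{2}\right)$
$V{\left(A \right)} = \frac{-44 + A}{2 A}$ ($V{\left(A \right)} = \frac{A - 44}{A + A} = \frac{-44 + A}{2 A}$)
$V{\left(F \right)} - D{\left(29 \right)} = \frac{-44 + 240}{2 \cdot 240} - 29^{2} \left(1 + 29\right) = \frac{1}{2} \cdot \frac{1}{240} \cdot 196 - 841 \cdot 30 = \frac{49}{120} - 25230 = - \frac{3027551}{120}$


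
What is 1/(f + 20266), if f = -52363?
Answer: -1/32097 ≈ -3.1156e-5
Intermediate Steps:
1/(f + 20266) = 1/(-52363 + 20266) = 1/(-32097) = -1/32097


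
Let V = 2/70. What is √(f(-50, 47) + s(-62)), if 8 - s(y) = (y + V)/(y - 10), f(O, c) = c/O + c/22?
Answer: √19768826/1540 ≈ 2.8872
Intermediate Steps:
f(O, c) = c/22 + c/O (f(O, c) = c/O + c*(1/22) = c/O + c/22 = c/22 + c/O)
V = 1/35 (V = 2*(1/70) = 1/35 ≈ 0.028571)
s(y) = 8 - (1/35 + y)/(-10 + y) (s(y) = 8 - (y + 1/35)/(y - 10) = 8 - (1/35 + y)/(-10 + y))
√(f(-50, 47) + s(-62)) = √(((1/22)*47 + 47/(-50)) + (-2801 + 245*(-62))/(35*(-10 - 62))) = √((47/22 + 47*(-1/50)) + (1/35)*(-2801 - 15190)/(-72)) = √((47/22 - 47/50) + (1/35)*(-1/72)*(-17991)) = √(329/275 + 1999/280) = √(128369/15400) = √19768826/1540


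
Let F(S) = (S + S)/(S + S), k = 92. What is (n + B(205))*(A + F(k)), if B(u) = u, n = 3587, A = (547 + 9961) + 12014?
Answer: 85407216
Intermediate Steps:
A = 22522 (A = 10508 + 12014 = 22522)
F(S) = 1 (F(S) = (2*S)/((2*S)) = (2*S)*(1/(2*S)) = 1)
(n + B(205))*(A + F(k)) = (3587 + 205)*(22522 + 1) = 3792*22523 = 85407216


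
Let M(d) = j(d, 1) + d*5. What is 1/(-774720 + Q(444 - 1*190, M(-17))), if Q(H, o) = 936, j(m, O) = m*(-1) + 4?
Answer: -1/773784 ≈ -1.2924e-6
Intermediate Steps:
j(m, O) = 4 - m (j(m, O) = -m + 4 = 4 - m)
M(d) = 4 + 4*d (M(d) = (4 - d) + d*5 = (4 - d) + 5*d = 4 + 4*d)
1/(-774720 + Q(444 - 1*190, M(-17))) = 1/(-774720 + 936) = 1/(-773784) = -1/773784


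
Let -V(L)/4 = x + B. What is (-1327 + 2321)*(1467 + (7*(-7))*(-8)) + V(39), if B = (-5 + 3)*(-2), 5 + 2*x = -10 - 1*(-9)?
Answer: 1847842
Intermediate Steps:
x = -3 (x = -5/2 + (-10 - 1*(-9))/2 = -5/2 + (-10 + 9)/2 = -5/2 + (½)*(-1) = -5/2 - ½ = -3)
B = 4 (B = -2*(-2) = 4)
V(L) = -4 (V(L) = -4*(-3 + 4) = -4*1 = -4)
(-1327 + 2321)*(1467 + (7*(-7))*(-8)) + V(39) = (-1327 + 2321)*(1467 + (7*(-7))*(-8)) - 4 = 994*(1467 - 49*(-8)) - 4 = 994*(1467 + 392) - 4 = 994*1859 - 4 = 1847846 - 4 = 1847842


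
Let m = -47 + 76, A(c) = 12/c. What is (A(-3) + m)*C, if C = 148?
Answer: 3700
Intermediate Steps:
m = 29
(A(-3) + m)*C = (12/(-3) + 29)*148 = (12*(-⅓) + 29)*148 = (-4 + 29)*148 = 25*148 = 3700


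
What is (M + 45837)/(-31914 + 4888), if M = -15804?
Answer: -30033/27026 ≈ -1.1113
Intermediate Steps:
(M + 45837)/(-31914 + 4888) = (-15804 + 45837)/(-31914 + 4888) = 30033/(-27026) = 30033*(-1/27026) = -30033/27026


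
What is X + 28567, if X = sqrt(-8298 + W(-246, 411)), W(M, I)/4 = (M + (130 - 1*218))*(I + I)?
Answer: 28567 + I*sqrt(1106490) ≈ 28567.0 + 1051.9*I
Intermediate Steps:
W(M, I) = 8*I*(-88 + M) (W(M, I) = 4*((M + (130 - 1*218))*(I + I)) = 4*((M + (130 - 218))*(2*I)) = 4*((M - 88)*(2*I)) = 4*((-88 + M)*(2*I)) = 4*(2*I*(-88 + M)) = 8*I*(-88 + M))
X = I*sqrt(1106490) (X = sqrt(-8298 + 8*411*(-88 - 246)) = sqrt(-8298 + 8*411*(-334)) = sqrt(-8298 - 1098192) = sqrt(-1106490) = I*sqrt(1106490) ≈ 1051.9*I)
X + 28567 = I*sqrt(1106490) + 28567 = 28567 + I*sqrt(1106490)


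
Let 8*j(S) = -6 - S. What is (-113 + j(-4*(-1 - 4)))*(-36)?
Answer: 4185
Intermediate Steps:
j(S) = -3/4 - S/8 (j(S) = (-6 - S)/8 = -3/4 - S/8)
(-113 + j(-4*(-1 - 4)))*(-36) = (-113 + (-3/4 - (-1)*(-1 - 4)/2))*(-36) = (-113 + (-3/4 - (-1)*(-5)/2))*(-36) = (-113 + (-3/4 - 1/8*20))*(-36) = (-113 + (-3/4 - 5/2))*(-36) = (-113 - 13/4)*(-36) = -465/4*(-36) = 4185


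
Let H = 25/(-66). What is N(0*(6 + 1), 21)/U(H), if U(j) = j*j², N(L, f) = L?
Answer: 0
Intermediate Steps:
H = -25/66 (H = 25*(-1/66) = -25/66 ≈ -0.37879)
U(j) = j³
N(0*(6 + 1), 21)/U(H) = (0*(6 + 1))/((-25/66)³) = (0*7)/(-15625/287496) = 0*(-287496/15625) = 0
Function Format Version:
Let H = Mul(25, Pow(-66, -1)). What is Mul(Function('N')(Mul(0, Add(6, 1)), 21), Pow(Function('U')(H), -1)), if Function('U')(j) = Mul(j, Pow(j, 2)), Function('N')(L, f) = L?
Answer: 0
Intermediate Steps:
H = Rational(-25, 66) (H = Mul(25, Rational(-1, 66)) = Rational(-25, 66) ≈ -0.37879)
Function('U')(j) = Pow(j, 3)
Mul(Function('N')(Mul(0, Add(6, 1)), 21), Pow(Function('U')(H), -1)) = Mul(Mul(0, Add(6, 1)), Pow(Pow(Rational(-25, 66), 3), -1)) = Mul(Mul(0, 7), Pow(Rational(-15625, 287496), -1)) = Mul(0, Rational(-287496, 15625)) = 0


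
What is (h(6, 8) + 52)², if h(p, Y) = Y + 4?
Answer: 4096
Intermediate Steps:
h(p, Y) = 4 + Y
(h(6, 8) + 52)² = ((4 + 8) + 52)² = (12 + 52)² = 64² = 4096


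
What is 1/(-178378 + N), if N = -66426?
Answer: -1/244804 ≈ -4.0849e-6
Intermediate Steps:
1/(-178378 + N) = 1/(-178378 - 66426) = 1/(-244804) = -1/244804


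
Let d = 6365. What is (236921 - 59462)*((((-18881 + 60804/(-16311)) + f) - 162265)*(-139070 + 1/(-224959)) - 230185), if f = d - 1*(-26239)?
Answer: 4483833910063550795477793/1223102083 ≈ 3.6660e+15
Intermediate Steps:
f = 32604 (f = 6365 - 1*(-26239) = 6365 + 26239 = 32604)
(236921 - 59462)*((((-18881 + 60804/(-16311)) + f) - 162265)*(-139070 + 1/(-224959)) - 230185) = (236921 - 59462)*((((-18881 + 60804/(-16311)) + 32604) - 162265)*(-139070 + 1/(-224959)) - 230185) = 177459*((((-18881 + 60804*(-1/16311)) + 32604) - 162265)*(-139070 - 1/224959) - 230185) = 177459*((((-18881 - 20268/5437) + 32604) - 162265)*(-31285048131/224959) - 230185) = 177459*(((-102676265/5437 + 32604) - 162265)*(-31285048131/224959) - 230185) = 177459*((74591683/5437 - 162265)*(-31285048131/224959) - 230185) = 177459*(-807643122/5437*(-31285048131/224959) - 230185) = 177459*(25267153944441104982/1223102083 - 230185) = 177459*(25266872404688129627/1223102083) = 4483833910063550795477793/1223102083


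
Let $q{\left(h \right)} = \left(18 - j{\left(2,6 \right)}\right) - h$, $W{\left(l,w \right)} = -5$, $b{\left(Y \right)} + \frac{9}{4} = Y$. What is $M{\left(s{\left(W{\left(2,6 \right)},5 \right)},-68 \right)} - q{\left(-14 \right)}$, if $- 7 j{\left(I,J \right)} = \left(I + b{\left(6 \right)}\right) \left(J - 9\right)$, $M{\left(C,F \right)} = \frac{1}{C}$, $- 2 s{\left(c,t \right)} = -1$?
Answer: $- \frac{771}{28} \approx -27.536$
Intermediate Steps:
$b{\left(Y \right)} = - \frac{9}{4} + Y$
$s{\left(c,t \right)} = \frac{1}{2}$ ($s{\left(c,t \right)} = \left(- \frac{1}{2}\right) \left(-1\right) = \frac{1}{2}$)
$j{\left(I,J \right)} = - \frac{\left(-9 + J\right) \left(\frac{15}{4} + I\right)}{7}$ ($j{\left(I,J \right)} = - \frac{\left(I + \left(- \frac{9}{4} + 6\right)\right) \left(J - 9\right)}{7} = - \frac{\left(I + \frac{15}{4}\right) \left(-9 + J\right)}{7} = - \frac{\left(\frac{15}{4} + I\right) \left(-9 + J\right)}{7} = - \frac{\left(-9 + J\right) \left(\frac{15}{4} + I\right)}{7}$)
$q{\left(h \right)} = \frac{435}{28} - h$ ($q{\left(h \right)} = \left(18 - \left(\frac{135}{28} - \frac{45}{14} + \frac{9}{7} \cdot 2 - \frac{2}{7} \cdot 6\right)\right) - h = \left(18 - \left(\frac{135}{28} - \frac{45}{14} + \frac{18}{7} - \frac{12}{7}\right)\right) - h = \left(18 - \frac{69}{28}\right) - h = \frac{435}{28} - h$)
$M{\left(s{\left(W{\left(2,6 \right)},5 \right)},-68 \right)} - q{\left(-14 \right)} = \frac{1}{\frac{1}{2}} - \left(\frac{435}{28} - -14\right) = 2 - \left(\frac{435}{28} + 14\right) = 2 - \frac{827}{28} = - \frac{771}{28}$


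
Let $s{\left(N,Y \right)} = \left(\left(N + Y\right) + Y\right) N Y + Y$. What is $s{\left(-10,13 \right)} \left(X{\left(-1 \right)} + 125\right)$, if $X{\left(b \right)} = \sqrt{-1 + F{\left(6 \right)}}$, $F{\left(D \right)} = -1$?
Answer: $-258375 - 2067 i \sqrt{2} \approx -2.5838 \cdot 10^{5} - 2923.2 i$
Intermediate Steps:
$X{\left(b \right)} = i \sqrt{2}$ ($X{\left(b \right)} = \sqrt{-1 - 1} = \sqrt{-2} = i \sqrt{2}$)
$s{\left(N,Y \right)} = Y + N Y \left(N + 2 Y\right)$ ($s{\left(N,Y \right)} = \left(N + 2 Y\right) N Y + Y = N \left(N + 2 Y\right) Y + Y = N Y \left(N + 2 Y\right) + Y = Y + N Y \left(N + 2 Y\right)$)
$s{\left(-10,13 \right)} \left(X{\left(-1 \right)} + 125\right) = 13 \left(1 + \left(-10\right)^{2} + 2 \left(-10\right) 13\right) \left(i \sqrt{2} + 125\right) = 13 \left(1 + 100 - 260\right) \left(125 + i \sqrt{2}\right) = 13 \left(-159\right) \left(125 + i \sqrt{2}\right) = - 2067 \left(125 + i \sqrt{2}\right) = -258375 - 2067 i \sqrt{2}$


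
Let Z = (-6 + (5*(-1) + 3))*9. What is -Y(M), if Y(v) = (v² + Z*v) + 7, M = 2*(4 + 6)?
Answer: 1033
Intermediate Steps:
Z = -72 (Z = (-6 + (-5 + 3))*9 = (-6 - 2)*9 = -8*9 = -72)
M = 20 (M = 2*10 = 20)
Y(v) = 7 + v² - 72*v (Y(v) = (v² - 72*v) + 7 = 7 + v² - 72*v)
-Y(M) = -(7 + 20² - 72*20) = -(7 + 400 - 1440) = -1*(-1033) = 1033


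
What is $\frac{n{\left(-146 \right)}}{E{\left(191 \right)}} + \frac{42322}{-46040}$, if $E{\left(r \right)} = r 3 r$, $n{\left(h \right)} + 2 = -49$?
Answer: $- \frac{772365781}{839792620} \approx -0.91971$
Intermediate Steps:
$n{\left(h \right)} = -51$ ($n{\left(h \right)} = -2 - 49 = -51$)
$E{\left(r \right)} = 3 r^{2}$ ($E{\left(r \right)} = 3 r r = 3 r^{2}$)
$\frac{n{\left(-146 \right)}}{E{\left(191 \right)}} + \frac{42322}{-46040} = - \frac{51}{3 \cdot 191^{2}} + \frac{42322}{-46040} = - \frac{51}{3 \cdot 36481} + 42322 \left(- \frac{1}{46040}\right) = - \frac{51}{109443} - \frac{21161}{23020} = \left(-51\right) \frac{1}{109443} - \frac{21161}{23020} = - \frac{17}{36481} - \frac{21161}{23020} = - \frac{772365781}{839792620}$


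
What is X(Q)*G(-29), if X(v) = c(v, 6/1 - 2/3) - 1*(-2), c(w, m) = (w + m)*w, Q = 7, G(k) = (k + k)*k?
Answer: 445730/3 ≈ 1.4858e+5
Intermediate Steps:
G(k) = 2*k² (G(k) = (2*k)*k = 2*k²)
c(w, m) = w*(m + w) (c(w, m) = (m + w)*w = w*(m + w))
X(v) = 2 + v*(16/3 + v) (X(v) = v*((6/1 - 2/3) + v) - 1*(-2) = v*((6*1 - 2*⅓) + v) + 2 = v*((6 - ⅔) + v) + 2 = v*(16/3 + v) + 2 = 2 + v*(16/3 + v))
X(Q)*G(-29) = (2 + (⅓)*7*(16 + 3*7))*(2*(-29)²) = (2 + (⅓)*7*(16 + 21))*(2*841) = (2 + (⅓)*7*37)*1682 = (2 + 259/3)*1682 = (265/3)*1682 = 445730/3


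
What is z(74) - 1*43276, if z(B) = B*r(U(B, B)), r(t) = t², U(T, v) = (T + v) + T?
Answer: 3603740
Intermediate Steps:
U(T, v) = v + 2*T
z(B) = 9*B³ (z(B) = B*(B + 2*B)² = B*(3*B)² = B*(9*B²) = 9*B³)
z(74) - 1*43276 = 9*74³ - 1*43276 = 9*405224 - 43276 = 3647016 - 43276 = 3603740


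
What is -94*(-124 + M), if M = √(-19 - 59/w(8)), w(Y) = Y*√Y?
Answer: 11656 - 47*√(-1216 - 118*√2)/4 ≈ 11656.0 - 436.95*I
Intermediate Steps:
w(Y) = Y^(3/2)
M = √(-19 - 59*√2/32) ≈ 4.6484*I
-94*(-124 + M) = -94*(-124 + √(-1216 - 118*√2)/8) = 11656 - 47*√(-1216 - 118*√2)/4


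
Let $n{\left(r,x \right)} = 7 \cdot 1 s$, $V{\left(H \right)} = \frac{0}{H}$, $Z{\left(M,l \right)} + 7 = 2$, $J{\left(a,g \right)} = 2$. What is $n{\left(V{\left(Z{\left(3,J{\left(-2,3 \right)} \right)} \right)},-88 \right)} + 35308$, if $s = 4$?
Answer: $35336$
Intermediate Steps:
$Z{\left(M,l \right)} = -5$ ($Z{\left(M,l \right)} = -7 + 2 = -5$)
$V{\left(H \right)} = 0$
$n{\left(r,x \right)} = 28$ ($n{\left(r,x \right)} = 7 \cdot 1 \cdot 4 = 7 \cdot 4 = 28$)
$n{\left(V{\left(Z{\left(3,J{\left(-2,3 \right)} \right)} \right)},-88 \right)} + 35308 = 28 + 35308 = 35336$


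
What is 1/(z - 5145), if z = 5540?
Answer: 1/395 ≈ 0.0025316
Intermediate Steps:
1/(z - 5145) = 1/(5540 - 5145) = 1/395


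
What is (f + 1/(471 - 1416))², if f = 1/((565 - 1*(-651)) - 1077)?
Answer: 649636/17254136025 ≈ 3.7651e-5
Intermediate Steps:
f = 1/139 (f = 1/((565 + 651) - 1077) = 1/(1216 - 1077) = 1/139 ≈ 0.0071942)
(f + 1/(471 - 1416))² = (1/139 + 1/(471 - 1416))² = (1/139 + 1/(-945))² = (1/139 - 1/945)² = (806/131355)² = 649636/17254136025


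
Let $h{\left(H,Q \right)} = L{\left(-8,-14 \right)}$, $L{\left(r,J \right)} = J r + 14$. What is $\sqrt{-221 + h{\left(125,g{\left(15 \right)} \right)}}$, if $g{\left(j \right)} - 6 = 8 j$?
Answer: $i \sqrt{95} \approx 9.7468 i$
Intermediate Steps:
$L{\left(r,J \right)} = 14 + J r$
$g{\left(j \right)} = 6 + 8 j$
$h{\left(H,Q \right)} = 126$ ($h{\left(H,Q \right)} = 14 - -112 = 14 + 112 = 126$)
$\sqrt{-221 + h{\left(125,g{\left(15 \right)} \right)}} = \sqrt{-221 + 126} = \sqrt{-95} = i \sqrt{95}$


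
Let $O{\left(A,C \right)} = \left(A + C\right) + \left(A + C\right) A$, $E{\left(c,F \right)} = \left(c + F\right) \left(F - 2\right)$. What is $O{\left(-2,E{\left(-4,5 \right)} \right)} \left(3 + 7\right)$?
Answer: $-10$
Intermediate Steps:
$E{\left(c,F \right)} = \left(-2 + F\right) \left(F + c\right)$ ($E{\left(c,F \right)} = \left(F + c\right) \left(-2 + F\right) = \left(-2 + F\right) \left(F + c\right)$)
$O{\left(A,C \right)} = A + C + A \left(A + C\right)$ ($O{\left(A,C \right)} = \left(A + C\right) + A \left(A + C\right) = A + C + A \left(A + C\right)$)
$O{\left(-2,E{\left(-4,5 \right)} \right)} \left(3 + 7\right) = \left(-2 + \left(5^{2} - 10 - -8 + 5 \left(-4\right)\right) + \left(-2\right)^{2} - 2 \left(5^{2} - 10 - -8 + 5 \left(-4\right)\right)\right) \left(3 + 7\right) = \left(-2 + \left(25 - 10 + 8 - 20\right) + 4 - 2 \left(25 - 10 + 8 - 20\right)\right) 10 = \left(-2 + 3 + 4 - 6\right) 10 = \left(-1\right) 10 = -10$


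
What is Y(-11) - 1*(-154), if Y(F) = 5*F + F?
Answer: 88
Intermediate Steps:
Y(F) = 6*F
Y(-11) - 1*(-154) = 6*(-11) - 1*(-154) = -66 + 154 = 88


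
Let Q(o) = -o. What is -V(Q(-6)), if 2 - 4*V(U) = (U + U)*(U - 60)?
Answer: -325/2 ≈ -162.50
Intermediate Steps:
V(U) = ½ - U*(-60 + U)/2 (V(U) = ½ - (U + U)*(U - 60)/4 = ½ - 2*U*(-60 + U)/4 = ½ - U*(-60 + U)/2)
-V(Q(-6)) = -(½ + 30*(-1*(-6)) - (-1*(-6))²/2) = -(½ + 30*6 - ½*6²) = -(½ + 180 - ½*36) = -(½ + 180 - 18) = -1*325/2 = -325/2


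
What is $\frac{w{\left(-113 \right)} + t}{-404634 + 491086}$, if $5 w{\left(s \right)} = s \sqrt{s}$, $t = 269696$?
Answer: $\frac{67424}{21613} - \frac{113 i \sqrt{113}}{432260} \approx 3.1196 - 0.0027789 i$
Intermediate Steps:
$w{\left(s \right)} = \frac{s^{\frac{3}{2}}}{5}$ ($w{\left(s \right)} = \frac{s \sqrt{s}}{5} = \frac{s^{\frac{3}{2}}}{5}$)
$\frac{w{\left(-113 \right)} + t}{-404634 + 491086} = \frac{\frac{\left(-113\right)^{\frac{3}{2}}}{5} + 269696}{-404634 + 491086} = \frac{\frac{\left(-113\right) i \sqrt{113}}{5} + 269696}{86452} = \left(- \frac{113 i \sqrt{113}}{5} + 269696\right) \frac{1}{86452} = \left(269696 - \frac{113 i \sqrt{113}}{5}\right) \frac{1}{86452} = \frac{67424}{21613} - \frac{113 i \sqrt{113}}{432260}$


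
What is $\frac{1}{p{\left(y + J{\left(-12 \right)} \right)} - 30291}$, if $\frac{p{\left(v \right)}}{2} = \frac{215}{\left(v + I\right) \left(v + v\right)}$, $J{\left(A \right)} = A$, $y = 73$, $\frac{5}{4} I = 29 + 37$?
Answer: $- \frac{34709}{1051369244} \approx -3.3013 \cdot 10^{-5}$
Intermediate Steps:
$I = \frac{264}{5}$ ($I = \frac{4 \left(29 + 37\right)}{5} = \frac{4}{5} \cdot 66 = \frac{264}{5} \approx 52.8$)
$p{\left(v \right)} = \frac{215}{v \left(\frac{264}{5} + v\right)}$ ($p{\left(v \right)} = 2 \frac{215}{\left(v + \frac{264}{5}\right) \left(v + v\right)} = 2 \frac{215}{\left(\frac{264}{5} + v\right) 2 v} = 2 \frac{215}{2 v \left(\frac{264}{5} + v\right)} = \frac{215}{v \left(\frac{264}{5} + v\right)}$)
$\frac{1}{p{\left(y + J{\left(-12 \right)} \right)} - 30291} = \frac{1}{\frac{1075}{\left(73 - 12\right) \left(264 + 5 \left(73 - 12\right)\right)} - 30291} = \frac{1}{\frac{1075}{61 \left(264 + 5 \cdot 61\right)} - 30291} = \frac{1}{1075 \cdot \frac{1}{61} \frac{1}{264 + 305} - 30291} = \frac{1}{1075 \cdot \frac{1}{61} \cdot \frac{1}{569} - 30291} = \frac{1}{\frac{1075}{34709} - 30291} = \frac{1}{- \frac{1051369244}{34709}} = - \frac{34709}{1051369244}$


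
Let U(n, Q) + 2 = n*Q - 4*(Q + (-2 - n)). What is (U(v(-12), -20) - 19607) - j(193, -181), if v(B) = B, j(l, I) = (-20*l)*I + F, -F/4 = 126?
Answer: -717485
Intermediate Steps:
F = -504 (F = -4*126 = -504)
j(l, I) = -504 - 20*I*l (j(l, I) = (-20*l)*I - 504 = -20*I*l - 504 = -504 - 20*I*l)
U(n, Q) = 6 - 4*Q + 4*n + Q*n (U(n, Q) = -2 + (n*Q - 4*(Q + (-2 - n))) = -2 + (Q*n - 4*(-2 + Q - n)) = -2 + (Q*n + (8 - 4*Q + 4*n)) = -2 + (8 - 4*Q + 4*n + Q*n) = 6 - 4*Q + 4*n + Q*n)
(U(v(-12), -20) - 19607) - j(193, -181) = ((6 - 4*(-20) + 4*(-12) - 20*(-12)) - 19607) - (-504 - 20*(-181)*193) = ((6 + 80 - 48 + 240) - 19607) - (-504 + 698660) = (278 - 19607) - 1*698156 = -19329 - 698156 = -717485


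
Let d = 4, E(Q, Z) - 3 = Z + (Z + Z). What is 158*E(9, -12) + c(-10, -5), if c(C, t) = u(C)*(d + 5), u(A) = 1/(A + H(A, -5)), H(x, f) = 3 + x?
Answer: -88647/17 ≈ -5214.5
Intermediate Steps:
E(Q, Z) = 3 + 3*Z (E(Q, Z) = 3 + (Z + (Z + Z)) = 3 + (Z + 2*Z) = 3 + 3*Z)
u(A) = 1/(3 + 2*A) (u(A) = 1/(A + (3 + A)) = 1/(3 + 2*A))
c(C, t) = 9/(3 + 2*C) (c(C, t) = (4 + 5)/(3 + 2*C) = 9/(3 + 2*C))
158*E(9, -12) + c(-10, -5) = 158*(3 + 3*(-12)) + 9/(3 + 2*(-10)) = 158*(3 - 36) + 9/(3 - 20) = 158*(-33) + 9/(-17) = -5214 + 9*(-1/17) = -5214 - 9/17 = -88647/17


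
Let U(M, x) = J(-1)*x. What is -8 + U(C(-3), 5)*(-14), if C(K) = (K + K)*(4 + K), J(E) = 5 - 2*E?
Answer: -498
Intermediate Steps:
C(K) = 2*K*(4 + K) (C(K) = (2*K)*(4 + K) = 2*K*(4 + K))
U(M, x) = 7*x (U(M, x) = (5 - 2*(-1))*x = (5 + 2)*x = 7*x)
-8 + U(C(-3), 5)*(-14) = -8 + (7*5)*(-14) = -8 + 35*(-14) = -8 - 490 = -498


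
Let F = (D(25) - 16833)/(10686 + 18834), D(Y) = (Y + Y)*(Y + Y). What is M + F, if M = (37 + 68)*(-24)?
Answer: -74404733/29520 ≈ -2520.5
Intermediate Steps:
D(Y) = 4*Y² (D(Y) = (2*Y)*(2*Y) = 4*Y²)
M = -2520 (M = 105*(-24) = -2520)
F = -14333/29520 (F = (4*25² - 16833)/(10686 + 18834) = (4*625 - 16833)/29520 = (2500 - 16833)*(1/29520) = -14333*1/29520 = -14333/29520 ≈ -0.48554)
M + F = -2520 - 14333/29520 = -74404733/29520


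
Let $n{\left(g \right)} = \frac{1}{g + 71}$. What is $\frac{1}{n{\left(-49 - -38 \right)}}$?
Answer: $60$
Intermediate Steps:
$n{\left(g \right)} = \frac{1}{71 + g}$
$\frac{1}{n{\left(-49 - -38 \right)}} = \frac{1}{\frac{1}{71 - 11}} = \frac{1}{\frac{1}{60}} = 60$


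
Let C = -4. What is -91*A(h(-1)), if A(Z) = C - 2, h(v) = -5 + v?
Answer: 546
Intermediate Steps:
A(Z) = -6 (A(Z) = -4 - 2 = -6)
-91*A(h(-1)) = -91*(-6) = 546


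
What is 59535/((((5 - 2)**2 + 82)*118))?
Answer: 8505/1534 ≈ 5.5443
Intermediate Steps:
59535/((((5 - 2)**2 + 82)*118)) = 59535/(((3**2 + 82)*118)) = 59535/(((9 + 82)*118)) = 59535/((91*118)) = 59535/10738 = 59535*(1/10738) = 8505/1534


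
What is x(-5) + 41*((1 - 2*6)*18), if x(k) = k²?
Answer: -8093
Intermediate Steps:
x(-5) + 41*((1 - 2*6)*18) = (-5)² + 41*((1 - 2*6)*18) = 25 + 41*((1 - 12)*18) = 25 + 41*(-11*18) = 25 + 41*(-198) = 25 - 8118 = -8093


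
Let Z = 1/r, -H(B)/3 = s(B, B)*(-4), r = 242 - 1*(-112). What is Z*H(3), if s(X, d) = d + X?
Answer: 12/59 ≈ 0.20339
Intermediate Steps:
r = 354 (r = 242 + 112 = 354)
s(X, d) = X + d
H(B) = 24*B (H(B) = -3*(B + B)*(-4) = -3*2*B*(-4) = -(-24)*B = 24*B)
Z = 1/354 ≈ 0.0028249
Z*H(3) = (24*3)/354 = (1/354)*72 = 12/59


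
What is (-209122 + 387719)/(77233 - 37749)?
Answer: 178597/39484 ≈ 4.5233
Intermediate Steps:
(-209122 + 387719)/(77233 - 37749) = 178597/39484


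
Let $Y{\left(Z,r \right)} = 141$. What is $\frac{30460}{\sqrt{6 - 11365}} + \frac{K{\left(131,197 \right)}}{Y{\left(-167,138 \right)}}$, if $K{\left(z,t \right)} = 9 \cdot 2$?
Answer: $\frac{6}{47} - \frac{30460 i \sqrt{11359}}{11359} \approx 0.12766 - 285.8 i$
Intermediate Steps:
$K{\left(z,t \right)} = 18$
$\frac{30460}{\sqrt{6 - 11365}} + \frac{K{\left(131,197 \right)}}{Y{\left(-167,138 \right)}} = \frac{30460}{\sqrt{6 - 11365}} + \frac{18}{141} = \frac{30460}{\sqrt{-11359}} + 18 \cdot \frac{1}{141} = \frac{30460}{i \sqrt{11359}} + \frac{6}{47} = 30460 \left(- \frac{i \sqrt{11359}}{11359}\right) + \frac{6}{47} = - \frac{30460 i \sqrt{11359}}{11359} + \frac{6}{47} = \frac{6}{47} - \frac{30460 i \sqrt{11359}}{11359}$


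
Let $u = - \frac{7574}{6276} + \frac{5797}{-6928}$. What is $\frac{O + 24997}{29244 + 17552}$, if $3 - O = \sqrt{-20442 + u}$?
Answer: $\frac{6250}{11699} - \frac{i \sqrt{150976189632337485}}{127168504368} \approx 0.53423 - 0.0030554 i$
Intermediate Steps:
$u = - \frac{22213661}{10870032}$ ($u = \left(-7574\right) \frac{1}{6276} + 5797 \left(- \frac{1}{6928}\right) = - \frac{3787}{3138} - \frac{5797}{6928} = - \frac{22213661}{10870032} \approx -2.0436$)
$O = 3 - \frac{i \sqrt{150976189632337485}}{2717508}$ ($O = 3 - \sqrt{-20442 - \frac{22213661}{10870032}} = 3 - \sqrt{- \frac{222227407805}{10870032}} = 3 - \frac{i \sqrt{150976189632337485}}{2717508} \approx 3.0 - 142.98 i$)
$\frac{O + 24997}{29244 + 17552} = \frac{\left(3 - \frac{i \sqrt{150976189632337485}}{2717508}\right) + 24997}{29244 + 17552} = \frac{25000 - \frac{i \sqrt{150976189632337485}}{2717508}}{46796} = \left(25000 - \frac{i \sqrt{150976189632337485}}{2717508}\right) \frac{1}{46796} = \frac{6250}{11699} - \frac{i \sqrt{150976189632337485}}{127168504368}$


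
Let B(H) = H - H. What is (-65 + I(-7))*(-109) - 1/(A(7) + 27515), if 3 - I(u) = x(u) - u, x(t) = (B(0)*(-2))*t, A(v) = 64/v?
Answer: 1449063542/192669 ≈ 7521.0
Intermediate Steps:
B(H) = 0
x(t) = 0 (x(t) = (0*(-2))*t = 0*t = 0)
I(u) = 3 + u (I(u) = 3 - (0 - u) = 3 - (-1)*u = 3 + u)
(-65 + I(-7))*(-109) - 1/(A(7) + 27515) = (-65 + (3 - 7))*(-109) - 1/(64/7 + 27515) = (-65 - 4)*(-109) - 1/(64*(1/7) + 27515) = -69*(-109) - 1/(64/7 + 27515) = 7521 - 1/192669/7 = 7521 - 1*7/192669 = 7521 - 7/192669 = 1449063542/192669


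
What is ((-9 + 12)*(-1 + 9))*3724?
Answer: 89376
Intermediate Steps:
((-9 + 12)*(-1 + 9))*3724 = (3*8)*3724 = 24*3724 = 89376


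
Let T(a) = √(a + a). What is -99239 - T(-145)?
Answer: -99239 - I*√290 ≈ -99239.0 - 17.029*I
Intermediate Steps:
T(a) = √2*√a (T(a) = √(2*a) = √2*√a)
-99239 - T(-145) = -99239 - √2*√(-145) = -99239 - √2*I*√145 = -99239 - I*√290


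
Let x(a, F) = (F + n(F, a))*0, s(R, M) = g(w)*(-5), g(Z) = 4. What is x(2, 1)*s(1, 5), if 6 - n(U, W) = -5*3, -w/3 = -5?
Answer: 0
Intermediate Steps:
w = 15 (w = -3*(-5) = 15)
n(U, W) = 21 (n(U, W) = 6 - (-5)*3 = 6 - 1*(-15) = 6 + 15 = 21)
s(R, M) = -20 (s(R, M) = 4*(-5) = -20)
x(a, F) = 0 (x(a, F) = (F + 21)*0 = (21 + F)*0 = 0)
x(2, 1)*s(1, 5) = 0*(-20) = 0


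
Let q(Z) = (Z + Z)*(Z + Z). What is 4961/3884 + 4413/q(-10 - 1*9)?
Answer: 1518986/350531 ≈ 4.3334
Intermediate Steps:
q(Z) = 4*Z² (q(Z) = (2*Z)*(2*Z) = 4*Z²)
4961/3884 + 4413/q(-10 - 1*9) = 4961/3884 + 4413/((4*(-10 - 1*9)²)) = 4961*(1/3884) + 4413/((4*(-10 - 9)²)) = 4961/3884 + 4413/((4*(-19)²)) = 4961/3884 + 4413/((4*361)) = 4961/3884 + 4413/1444 = 1518986/350531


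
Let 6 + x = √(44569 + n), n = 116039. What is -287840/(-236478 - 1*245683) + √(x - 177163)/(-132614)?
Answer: 287840/482161 - √(-177169 + 4*√10038)/132614 ≈ 0.59698 - 0.0031704*I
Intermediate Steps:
x = -6 + 4*√10038 (x = -6 + √(44569 + 116039) = -6 + √160608 = -6 + 4*√10038 ≈ 394.76)
-287840/(-236478 - 1*245683) + √(x - 177163)/(-132614) = -287840/(-236478 - 1*245683) + √((-6 + 4*√10038) - 177163)/(-132614) = -287840/(-236478 - 245683) + √(-177169 + 4*√10038)*(-1/132614) = -287840/(-482161) - √(-177169 + 4*√10038)/132614 = -287840*(-1/482161) - √(-177169 + 4*√10038)/132614 = 287840/482161 - √(-177169 + 4*√10038)/132614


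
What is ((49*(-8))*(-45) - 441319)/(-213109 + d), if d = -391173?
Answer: 423679/604282 ≈ 0.70113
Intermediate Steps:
((49*(-8))*(-45) - 441319)/(-213109 + d) = ((49*(-8))*(-45) - 441319)/(-213109 - 391173) = (-392*(-45) - 441319)/(-604282) = (17640 - 441319)*(-1/604282) = -423679*(-1/604282) = 423679/604282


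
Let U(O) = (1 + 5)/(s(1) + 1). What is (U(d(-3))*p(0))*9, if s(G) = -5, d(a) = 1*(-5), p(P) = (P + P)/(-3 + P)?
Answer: 0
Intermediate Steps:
p(P) = 2*P/(-3 + P) (p(P) = (2*P)/(-3 + P) = 2*P/(-3 + P))
d(a) = -5
U(O) = -3/2 (U(O) = (1 + 5)/(-5 + 1) = 6/(-4) = 6*(-¼) = -3/2)
(U(d(-3))*p(0))*9 = -3*0/(-3 + 0)*9 = -3*0/(-3)*9 = -3*0*(-1)/3*9 = -3/2*0*9 = 0*9 = 0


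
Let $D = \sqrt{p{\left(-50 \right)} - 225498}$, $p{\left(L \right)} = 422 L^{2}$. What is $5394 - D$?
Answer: $5394 - \sqrt{829502} \approx 4483.2$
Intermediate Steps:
$D = \sqrt{829502}$ ($D = \sqrt{422 \left(-50\right)^{2} - 225498} = \sqrt{422 \cdot 2500 - 225498} = \sqrt{1055000 - 225498} = \sqrt{829502} \approx 910.77$)
$5394 - D = 5394 - \sqrt{829502}$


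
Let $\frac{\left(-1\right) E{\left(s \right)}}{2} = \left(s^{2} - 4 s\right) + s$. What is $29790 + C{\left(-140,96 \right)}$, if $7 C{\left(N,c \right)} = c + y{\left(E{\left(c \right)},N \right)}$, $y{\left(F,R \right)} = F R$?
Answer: $\frac{2708466}{7} \approx 3.8692 \cdot 10^{5}$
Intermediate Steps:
$E{\left(s \right)} = - 2 s^{2} + 6 s$ ($E{\left(s \right)} = - 2 \left(\left(s^{2} - 4 s\right) + s\right) = - 2 \left(s^{2} - 3 s\right) = - 2 s^{2} + 6 s$)
$C{\left(N,c \right)} = \frac{c}{7} + \frac{2 N c \left(3 - c\right)}{7}$ ($C{\left(N,c \right)} = \frac{c + 2 c \left(3 - c\right) N}{7} = \frac{c + 2 N c \left(3 - c\right)}{7} = \frac{c}{7} + \frac{2 N c \left(3 - c\right)}{7}$)
$29790 + C{\left(-140,96 \right)} = 29790 + \frac{1}{7} \cdot 96 \left(1 - - 280 \left(-3 + 96\right)\right) = 29790 + \frac{1}{7} \cdot 96 \left(1 - \left(-280\right) 93\right) = 29790 + \frac{1}{7} \cdot 96 \left(1 + 26040\right) = 29790 + \frac{1}{7} \cdot 96 \cdot 26041 = 29790 + \frac{2499936}{7} = \frac{2708466}{7}$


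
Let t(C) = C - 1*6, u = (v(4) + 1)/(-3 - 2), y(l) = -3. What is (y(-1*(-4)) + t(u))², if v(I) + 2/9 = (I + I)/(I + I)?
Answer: 177241/2025 ≈ 87.526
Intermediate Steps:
v(I) = 7/9 (v(I) = -2/9 + (I + I)/(I + I) = -2/9 + (2*I)/((2*I)) = -2/9 + (2*I)*(1/(2*I)) = -2/9 + 1 = 7/9)
u = -16/45 (u = (7/9 + 1)/(-3 - 2) = (16/9)/(-5) = (16/9)*(-⅕) = -16/45 ≈ -0.35556)
t(C) = -6 + C (t(C) = C - 6 = -6 + C)
(y(-1*(-4)) + t(u))² = (-3 + (-6 - 16/45))² = (-3 - 286/45)² = (-421/45)² = 177241/2025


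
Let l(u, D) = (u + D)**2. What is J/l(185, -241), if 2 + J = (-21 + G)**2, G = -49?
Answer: 2449/1568 ≈ 1.5619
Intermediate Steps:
l(u, D) = (D + u)**2
J = 4898 (J = -2 + (-21 - 49)**2 = -2 + (-70)**2 = -2 + 4900 = 4898)
J/l(185, -241) = 4898/((-241 + 185)**2) = 4898/((-56)**2) = 4898/3136 = 4898*(1/3136) = 2449/1568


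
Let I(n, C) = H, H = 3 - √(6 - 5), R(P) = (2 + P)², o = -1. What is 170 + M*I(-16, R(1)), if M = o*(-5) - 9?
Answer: 162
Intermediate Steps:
H = 2 (H = 3 - √1 = 3 - 1*1 = 3 - 1 = 2)
I(n, C) = 2
M = -4 (M = -1*(-5) - 9 = 5 - 9 = -4)
170 + M*I(-16, R(1)) = 170 - 4*2 = 170 - 8 = 162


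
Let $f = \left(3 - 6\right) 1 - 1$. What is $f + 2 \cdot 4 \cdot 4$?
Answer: $28$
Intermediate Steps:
$f = -4$ ($f = \left(3 - 6\right) 1 - 1 = \left(-3\right) 1 - 1 = -3 - 1 = -4$)
$f + 2 \cdot 4 \cdot 4 = -4 + 2 \cdot 4 \cdot 4 = -4 + 2 \cdot 16 = -4 + 32 = 28$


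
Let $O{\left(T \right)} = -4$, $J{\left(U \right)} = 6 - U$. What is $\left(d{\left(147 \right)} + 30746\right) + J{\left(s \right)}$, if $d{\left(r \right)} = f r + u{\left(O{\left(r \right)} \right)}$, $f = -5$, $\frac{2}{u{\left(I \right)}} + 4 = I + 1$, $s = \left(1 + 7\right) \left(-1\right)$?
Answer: $\frac{210173}{7} \approx 30025.0$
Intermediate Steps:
$s = -8$ ($s = 8 \left(-1\right) = -8$)
$u{\left(I \right)} = \frac{2}{-3 + I}$ ($u{\left(I \right)} = \frac{2}{-4 + \left(I + 1\right)} = \frac{2}{-4 + \left(1 + I\right)} = \frac{2}{-3 + I}$)
$d{\left(r \right)} = - \frac{2}{7} - 5 r$ ($d{\left(r \right)} = - 5 r + \frac{2}{-3 - 4} = - 5 r + \frac{2}{-7} = - 5 r + 2 \left(- \frac{1}{7}\right) = - 5 r - \frac{2}{7} = - \frac{2}{7} - 5 r$)
$\left(d{\left(147 \right)} + 30746\right) + J{\left(s \right)} = \left(\left(- \frac{2}{7} - 735\right) + 30746\right) + \left(6 - -8\right) = \left(\left(- \frac{2}{7} - 735\right) + 30746\right) + \left(6 + 8\right) = \left(- \frac{5147}{7} + 30746\right) + 14 = \frac{210075}{7} + 14 = \frac{210173}{7}$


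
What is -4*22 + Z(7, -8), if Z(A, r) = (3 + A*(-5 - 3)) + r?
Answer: -149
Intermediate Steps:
Z(A, r) = 3 + r - 8*A (Z(A, r) = (3 + A*(-8)) + r = (3 - 8*A) + r = 3 + r - 8*A)
-4*22 + Z(7, -8) = -4*22 + (3 - 8 - 8*7) = -88 + (3 - 8 - 56) = -88 - 61 = -149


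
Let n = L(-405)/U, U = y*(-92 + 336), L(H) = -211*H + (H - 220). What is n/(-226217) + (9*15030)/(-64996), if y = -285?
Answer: -26599305822974/12780756714741 ≈ -2.0812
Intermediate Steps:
L(H) = -220 - 210*H (L(H) = -211*H + (-220 + H) = -220 - 210*H)
U = -69540 (U = -285*(-92 + 336) = -285*244 = -69540)
n = -8483/6954 (n = (-220 - 210*(-405))/(-69540) = (-220 + 85050)*(-1/69540) = 84830*(-1/69540) = -8483/6954 ≈ -1.2199)
n/(-226217) + (9*15030)/(-64996) = -8483/6954/(-226217) + (9*15030)/(-64996) = -8483/6954*(-1/226217) + 135270*(-1/64996) = 8483/1573113018 - 67635/32498 = -26599305822974/12780756714741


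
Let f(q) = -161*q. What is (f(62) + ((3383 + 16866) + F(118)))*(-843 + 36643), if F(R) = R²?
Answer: 866037800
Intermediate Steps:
(f(62) + ((3383 + 16866) + F(118)))*(-843 + 36643) = (-161*62 + ((3383 + 16866) + 118²))*(-843 + 36643) = (-9982 + (20249 + 13924))*35800 = (-9982 + 34173)*35800 = 24191*35800 = 866037800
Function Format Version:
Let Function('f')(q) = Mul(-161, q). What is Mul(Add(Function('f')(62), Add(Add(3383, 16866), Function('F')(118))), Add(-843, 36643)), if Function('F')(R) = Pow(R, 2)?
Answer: 866037800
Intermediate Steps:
Mul(Add(Function('f')(62), Add(Add(3383, 16866), Function('F')(118))), Add(-843, 36643)) = Mul(Add(Mul(-161, 62), Add(Add(3383, 16866), Pow(118, 2))), Add(-843, 36643)) = Mul(Add(-9982, Add(20249, 13924)), 35800) = Mul(Add(-9982, 34173), 35800) = Mul(24191, 35800) = 866037800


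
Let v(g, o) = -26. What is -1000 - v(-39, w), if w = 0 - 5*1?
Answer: -974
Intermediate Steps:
w = -5 (w = 0 - 5 = -5)
-1000 - v(-39, w) = -1000 - 1*(-26) = -1000 + 26 = -974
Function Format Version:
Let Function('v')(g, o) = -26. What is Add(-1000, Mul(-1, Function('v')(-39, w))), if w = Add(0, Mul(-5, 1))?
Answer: -974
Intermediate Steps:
w = -5 (w = Add(0, -5) = -5)
Add(-1000, Mul(-1, Function('v')(-39, w))) = Add(-1000, Mul(-1, -26)) = Add(-1000, 26) = -974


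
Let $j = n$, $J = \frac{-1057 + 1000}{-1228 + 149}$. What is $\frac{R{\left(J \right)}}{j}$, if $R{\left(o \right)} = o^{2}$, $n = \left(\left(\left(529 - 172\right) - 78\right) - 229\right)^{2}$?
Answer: $\frac{3249}{2910602500} \approx 1.1163 \cdot 10^{-6}$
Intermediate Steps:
$J = \frac{57}{1079}$ ($J = - \frac{57}{-1079} = \left(-57\right) \left(- \frac{1}{1079}\right) = \frac{57}{1079} \approx 0.052827$)
$n = 2500$ ($n = \left(\left(357 - 78\right) - 229\right)^{2} = \left(279 - 229\right)^{2} = 50^{2} = 2500$)
$j = 2500$
$\frac{R{\left(J \right)}}{j} = \frac{\left(\frac{57}{1079}\right)^{2}}{2500} = \frac{3249}{1164241} \cdot \frac{1}{2500} = \frac{3249}{2910602500}$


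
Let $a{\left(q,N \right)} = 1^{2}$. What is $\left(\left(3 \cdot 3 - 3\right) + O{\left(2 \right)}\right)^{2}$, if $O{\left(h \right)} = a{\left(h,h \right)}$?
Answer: $49$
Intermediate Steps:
$a{\left(q,N \right)} = 1$
$O{\left(h \right)} = 1$
$\left(\left(3 \cdot 3 - 3\right) + O{\left(2 \right)}\right)^{2} = \left(\left(3 \cdot 3 - 3\right) + 1\right)^{2} = \left(\left(9 - 3\right) + 1\right)^{2} = \left(6 + 1\right)^{2} = 7^{2} = 49$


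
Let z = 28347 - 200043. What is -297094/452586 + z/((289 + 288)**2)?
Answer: -88309207091/75339502197 ≈ -1.1721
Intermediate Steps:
z = -171696
-297094/452586 + z/((289 + 288)**2) = -297094/452586 - 171696/(289 + 288)**2 = -297094*1/452586 - 171696/(577**2) = -148547/226293 - 171696/332929 = -88309207091/75339502197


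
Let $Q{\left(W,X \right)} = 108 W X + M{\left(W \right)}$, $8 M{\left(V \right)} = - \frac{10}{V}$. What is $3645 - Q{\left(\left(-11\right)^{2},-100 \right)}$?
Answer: $\frac{634255385}{484} \approx 1.3104 \cdot 10^{6}$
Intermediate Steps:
$M{\left(V \right)} = - \frac{5}{4 V}$ ($M{\left(V \right)} = \frac{\left(-10\right) \frac{1}{V}}{8} = - \frac{5}{4 V}$)
$Q{\left(W,X \right)} = - \frac{5}{4 W} + 108 W X$ ($Q{\left(W,X \right)} = 108 W X - \frac{5}{4 W} = - \frac{5}{4 W} + 108 W X$)
$3645 - Q{\left(\left(-11\right)^{2},-100 \right)} = 3645 - \left(- \frac{5}{4 \left(-11\right)^{2}} + 108 \left(-11\right)^{2} \left(-100\right)\right) = 3645 - \left(- \frac{5}{4 \cdot 121} + 108 \cdot 121 \left(-100\right)\right) = 3645 - \left(\left(- \frac{5}{4}\right) \frac{1}{121} - 1306800\right) = 3645 - \left(- \frac{5}{484} - 1306800\right) = 3645 - - \frac{632491205}{484} = 3645 + \frac{632491205}{484} = \frac{634255385}{484}$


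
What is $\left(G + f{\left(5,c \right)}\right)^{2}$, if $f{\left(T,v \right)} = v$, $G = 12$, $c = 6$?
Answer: $324$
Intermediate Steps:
$\left(G + f{\left(5,c \right)}\right)^{2} = \left(12 + 6\right)^{2} = 18^{2} = 324$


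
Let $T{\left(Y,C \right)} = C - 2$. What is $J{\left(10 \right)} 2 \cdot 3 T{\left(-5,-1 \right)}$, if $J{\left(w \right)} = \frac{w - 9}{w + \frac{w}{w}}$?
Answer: $- \frac{18}{11} \approx -1.6364$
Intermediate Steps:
$T{\left(Y,C \right)} = -2 + C$
$J{\left(w \right)} = \frac{-9 + w}{1 + w}$ ($J{\left(w \right)} = \frac{-9 + w}{w + 1} = \frac{-9 + w}{1 + w}$)
$J{\left(10 \right)} 2 \cdot 3 T{\left(-5,-1 \right)} = \frac{-9 + 10}{1 + 10} \cdot 2 \cdot 3 \left(-2 - 1\right) = \frac{1}{11} \cdot 1 \cdot 6 \left(-3\right) = \frac{1}{11} \cdot 1 \left(-18\right) = \frac{1}{11} \left(-18\right) = - \frac{18}{11}$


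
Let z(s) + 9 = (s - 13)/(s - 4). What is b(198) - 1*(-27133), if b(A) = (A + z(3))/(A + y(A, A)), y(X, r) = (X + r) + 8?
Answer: 16334265/602 ≈ 27133.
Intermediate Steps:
z(s) = -9 + (-13 + s)/(-4 + s) (z(s) = -9 + (s - 13)/(s - 4) = -9 + (-13 + s)/(-4 + s))
y(X, r) = 8 + X + r
b(A) = (1 + A)/(8 + 3*A) (b(A) = (A + (23 - 8*3)/(-4 + 3))/(A + (8 + A + A)) = (A + (23 - 24)/(-1))/(A + (8 + 2*A)) = (A - 1*(-1))/(8 + 3*A) = (A + 1)/(8 + 3*A) = (1 + A)/(8 + 3*A))
b(198) - 1*(-27133) = (1 + 198)/(8 + 3*198) - 1*(-27133) = 199/(8 + 594) + 27133 = 199/602 + 27133 = 16334265/602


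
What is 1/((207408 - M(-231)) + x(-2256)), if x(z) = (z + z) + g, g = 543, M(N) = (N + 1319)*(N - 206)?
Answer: 1/678895 ≈ 1.4730e-6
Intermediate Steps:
M(N) = (-206 + N)*(1319 + N) (M(N) = (1319 + N)*(-206 + N) = (-206 + N)*(1319 + N))
x(z) = 543 + 2*z (x(z) = (z + z) + 543 = 2*z + 543 = 543 + 2*z)
1/((207408 - M(-231)) + x(-2256)) = 1/((207408 - (-271714 + (-231)**2 + 1113*(-231))) + (543 + 2*(-2256))) = 1/((207408 - (-271714 + 53361 - 257103)) + (543 - 4512)) = 1/((207408 - 1*(-475456)) - 3969) = 1/((207408 + 475456) - 3969) = 1/(682864 - 3969) = 1/678895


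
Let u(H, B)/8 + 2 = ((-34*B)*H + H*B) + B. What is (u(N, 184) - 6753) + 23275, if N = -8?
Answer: 406586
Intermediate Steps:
u(H, B) = -16 + 8*B - 264*B*H (u(H, B) = -16 + 8*(((-34*B)*H + H*B) + B) = -16 + 8*((-34*B*H + B*H) + B) = -16 + 8*(-33*B*H + B) = -16 + 8*(B - 33*B*H) = -16 + (8*B - 264*B*H) = -16 + 8*B - 264*B*H)
(u(N, 184) - 6753) + 23275 = ((-16 + 8*184 - 264*184*(-8)) - 6753) + 23275 = ((-16 + 1472 + 388608) - 6753) + 23275 = (390064 - 6753) + 23275 = 383311 + 23275 = 406586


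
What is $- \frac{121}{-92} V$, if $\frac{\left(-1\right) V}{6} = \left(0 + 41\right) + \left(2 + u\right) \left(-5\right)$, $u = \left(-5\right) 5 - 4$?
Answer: $- \frac{31944}{23} \approx -1388.9$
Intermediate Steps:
$u = -29$ ($u = -25 - 4 = -29$)
$V = -1056$ ($V = - 6 \left(\left(0 + 41\right) + \left(2 - 29\right) \left(-5\right)\right) = - 6 \left(41 - -135\right) = - 6 \left(41 + 135\right) = \left(-6\right) 176 = -1056$)
$- \frac{121}{-92} V = - \frac{121}{-92} \left(-1056\right) = \left(-121\right) \left(- \frac{1}{92}\right) \left(-1056\right) = \frac{121}{92} \left(-1056\right) = - \frac{31944}{23}$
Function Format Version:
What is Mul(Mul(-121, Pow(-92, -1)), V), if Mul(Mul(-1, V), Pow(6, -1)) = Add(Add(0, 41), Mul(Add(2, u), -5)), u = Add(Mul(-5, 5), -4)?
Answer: Rational(-31944, 23) ≈ -1388.9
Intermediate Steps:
u = -29 (u = Add(-25, -4) = -29)
V = -1056 (V = Mul(-6, Add(Add(0, 41), Mul(Add(2, -29), -5))) = Mul(-6, Add(41, Mul(-27, -5))) = Mul(-6, Add(41, 135)) = Mul(-6, 176) = -1056)
Mul(Mul(-121, Pow(-92, -1)), V) = Mul(Mul(-121, Pow(-92, -1)), -1056) = Mul(Mul(-121, Rational(-1, 92)), -1056) = Mul(Rational(121, 92), -1056) = Rational(-31944, 23)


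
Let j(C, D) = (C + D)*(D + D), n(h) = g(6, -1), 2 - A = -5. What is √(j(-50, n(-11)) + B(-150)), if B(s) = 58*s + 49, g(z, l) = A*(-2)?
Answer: 19*I*√19 ≈ 82.819*I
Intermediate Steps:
A = 7 (A = 2 - 1*(-5) = 2 + 5 = 7)
g(z, l) = -14 (g(z, l) = 7*(-2) = -14)
n(h) = -14
j(C, D) = 2*D*(C + D) (j(C, D) = (C + D)*(2*D) = 2*D*(C + D))
B(s) = 49 + 58*s
√(j(-50, n(-11)) + B(-150)) = √(2*(-14)*(-50 - 14) + (49 + 58*(-150))) = √(2*(-14)*(-64) + (49 - 8700)) = √(1792 - 8651) = √(-6859) = 19*I*√19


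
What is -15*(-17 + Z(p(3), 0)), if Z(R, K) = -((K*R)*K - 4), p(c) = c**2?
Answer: 195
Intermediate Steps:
Z(R, K) = 4 - R*K**2 (Z(R, K) = -(R*K**2 - 4) = -(-4 + R*K**2) = 4 - R*K**2)
-15*(-17 + Z(p(3), 0)) = -15*(-17 + (4 - 1*3**2*0**2)) = -15*(-17 + (4 - 1*9*0)) = -15*(-17 + (4 + 0)) = -15*(-17 + 4) = -15*(-13) = 195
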